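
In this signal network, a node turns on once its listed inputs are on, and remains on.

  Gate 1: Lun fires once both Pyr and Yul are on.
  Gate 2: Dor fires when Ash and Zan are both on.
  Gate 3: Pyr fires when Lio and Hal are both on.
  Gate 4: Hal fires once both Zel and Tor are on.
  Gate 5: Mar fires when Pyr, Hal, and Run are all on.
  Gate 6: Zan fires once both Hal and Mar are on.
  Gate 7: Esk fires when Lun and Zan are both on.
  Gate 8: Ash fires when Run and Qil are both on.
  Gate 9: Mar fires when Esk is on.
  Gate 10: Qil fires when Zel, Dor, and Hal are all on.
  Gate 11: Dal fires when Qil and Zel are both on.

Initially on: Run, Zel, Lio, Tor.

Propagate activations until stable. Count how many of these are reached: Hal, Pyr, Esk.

Zel and Tor are on, so Hal fires (Gate 4).
Lio and Hal are on, so Pyr fires (Gate 3).
Hal: reached.
Pyr: reached.
Esk would need Lun and Zan (Gate 7), but Lun never turns on.
Reached: Hal and Pyr — 2 of the 3.

2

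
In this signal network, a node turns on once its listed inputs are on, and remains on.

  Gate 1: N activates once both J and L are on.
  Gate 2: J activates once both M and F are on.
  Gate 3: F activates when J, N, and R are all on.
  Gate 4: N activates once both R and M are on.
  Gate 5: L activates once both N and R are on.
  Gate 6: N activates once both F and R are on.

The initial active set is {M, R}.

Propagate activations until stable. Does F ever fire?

No

F would need J, N, and R (Gate 3), but J never turns on.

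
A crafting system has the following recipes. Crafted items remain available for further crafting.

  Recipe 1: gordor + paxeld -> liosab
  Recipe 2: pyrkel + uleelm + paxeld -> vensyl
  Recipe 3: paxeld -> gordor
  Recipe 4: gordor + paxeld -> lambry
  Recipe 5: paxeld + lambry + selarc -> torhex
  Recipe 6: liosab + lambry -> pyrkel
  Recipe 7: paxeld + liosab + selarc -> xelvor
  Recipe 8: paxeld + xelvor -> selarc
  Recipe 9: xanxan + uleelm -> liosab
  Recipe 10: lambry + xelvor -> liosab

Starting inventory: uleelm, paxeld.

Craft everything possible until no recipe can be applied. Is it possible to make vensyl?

paxeld -> gordor (Recipe 3).
Using Recipe 4, gordor and paxeld make lambry.
Using Recipe 1, gordor and paxeld make liosab.
Using Recipe 6, liosab and lambry make pyrkel.
pyrkel + uleelm + paxeld -> vensyl (Recipe 2).

Yes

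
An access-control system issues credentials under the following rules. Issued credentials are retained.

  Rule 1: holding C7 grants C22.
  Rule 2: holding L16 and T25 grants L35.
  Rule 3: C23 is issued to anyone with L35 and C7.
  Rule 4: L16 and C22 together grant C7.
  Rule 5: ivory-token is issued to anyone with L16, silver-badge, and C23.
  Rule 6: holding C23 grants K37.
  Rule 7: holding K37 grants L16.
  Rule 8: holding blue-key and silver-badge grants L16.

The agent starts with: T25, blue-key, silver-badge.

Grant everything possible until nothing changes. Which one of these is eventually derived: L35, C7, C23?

Holding blue-key and silver-badge grants L16 (Rule 8).
Holding L16 and T25 grants L35 (Rule 2).
C7 would need L16 and C22 (Rule 4), but C22 is never granted. C23 would need L35 and C7 (Rule 3), but C7 is never granted.

L35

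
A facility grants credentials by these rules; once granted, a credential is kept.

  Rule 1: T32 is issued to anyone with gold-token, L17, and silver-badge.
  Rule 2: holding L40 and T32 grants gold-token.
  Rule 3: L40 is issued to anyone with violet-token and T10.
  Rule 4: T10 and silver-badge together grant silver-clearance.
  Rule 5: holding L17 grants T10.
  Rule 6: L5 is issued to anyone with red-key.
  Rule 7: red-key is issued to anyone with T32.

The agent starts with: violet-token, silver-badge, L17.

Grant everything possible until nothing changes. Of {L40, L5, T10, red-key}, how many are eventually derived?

2

Holding L17 grants T10 (Rule 5).
Holding violet-token and T10 grants L40 (Rule 3).
L40: reached.
L5 would need red-key (Rule 6), but red-key is never granted.
T10: reached.
red-key would need T32 (Rule 7), but T32 is never granted.
Reached: L40 and T10 — 2 of the 4.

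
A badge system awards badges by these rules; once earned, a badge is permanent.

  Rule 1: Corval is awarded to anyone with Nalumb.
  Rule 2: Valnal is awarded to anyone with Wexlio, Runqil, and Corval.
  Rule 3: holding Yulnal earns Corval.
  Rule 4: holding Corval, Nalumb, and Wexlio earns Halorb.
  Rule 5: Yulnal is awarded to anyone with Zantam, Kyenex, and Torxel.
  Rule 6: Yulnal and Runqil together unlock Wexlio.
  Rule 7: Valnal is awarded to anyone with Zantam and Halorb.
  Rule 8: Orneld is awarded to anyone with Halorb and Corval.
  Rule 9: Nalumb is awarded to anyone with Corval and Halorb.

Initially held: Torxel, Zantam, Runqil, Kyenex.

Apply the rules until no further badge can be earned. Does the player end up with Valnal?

Yes

With Zantam, Kyenex, and Torxel, Yulnal is earned (Rule 5).
With Yulnal and Runqil, Wexlio is earned (Rule 6).
With Yulnal, Corval is earned (Rule 3).
With Wexlio, Runqil, and Corval, Valnal is earned (Rule 2).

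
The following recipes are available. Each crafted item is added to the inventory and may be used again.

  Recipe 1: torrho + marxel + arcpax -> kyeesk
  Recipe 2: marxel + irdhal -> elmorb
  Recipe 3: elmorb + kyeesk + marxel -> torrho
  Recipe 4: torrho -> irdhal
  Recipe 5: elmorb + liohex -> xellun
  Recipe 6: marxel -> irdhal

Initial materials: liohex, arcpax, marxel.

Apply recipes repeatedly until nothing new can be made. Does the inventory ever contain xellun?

Using Recipe 6, marxel makes irdhal.
Using Recipe 2, marxel and irdhal make elmorb.
Using Recipe 5, elmorb and liohex make xellun.

Yes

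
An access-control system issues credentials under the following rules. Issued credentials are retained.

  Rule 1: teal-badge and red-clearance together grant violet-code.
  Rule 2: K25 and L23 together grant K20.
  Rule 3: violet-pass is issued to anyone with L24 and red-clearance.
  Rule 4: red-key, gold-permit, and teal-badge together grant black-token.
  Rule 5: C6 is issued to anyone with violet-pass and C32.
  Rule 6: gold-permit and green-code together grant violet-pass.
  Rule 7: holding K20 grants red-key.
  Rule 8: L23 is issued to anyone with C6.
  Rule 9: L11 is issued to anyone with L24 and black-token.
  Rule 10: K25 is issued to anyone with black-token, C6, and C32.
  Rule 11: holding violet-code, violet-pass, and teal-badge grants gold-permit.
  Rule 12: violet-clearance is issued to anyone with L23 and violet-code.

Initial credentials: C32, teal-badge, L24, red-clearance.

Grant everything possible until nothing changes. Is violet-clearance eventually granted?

Holding L24 and red-clearance grants violet-pass (Rule 3).
Holding teal-badge and red-clearance grants violet-code (Rule 1).
Holding violet-pass and C32 grants C6 (Rule 5).
Holding C6 grants L23 (Rule 8).
Holding L23 and violet-code grants violet-clearance (Rule 12).

Yes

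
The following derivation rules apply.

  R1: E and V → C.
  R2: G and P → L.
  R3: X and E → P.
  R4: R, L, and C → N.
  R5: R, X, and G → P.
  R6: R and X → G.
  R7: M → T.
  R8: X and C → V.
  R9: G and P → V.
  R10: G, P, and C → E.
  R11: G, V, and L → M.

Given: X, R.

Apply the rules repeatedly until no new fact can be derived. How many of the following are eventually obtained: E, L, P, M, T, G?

From R and X, R6 gives G.
From R, X, and G, R5 gives P.
From G and P, R9 gives V.
G and P hold, so L follows (R2).
G, V, and L hold, so M follows (R11).
M holds, so T follows (R7).
E would need G, P, and C (R10), but C is never established.
L: reached.
P: reached.
M: reached.
T: reached.
G: reached.
Reached: L, P, M, T, and G — 5 of the 6.

5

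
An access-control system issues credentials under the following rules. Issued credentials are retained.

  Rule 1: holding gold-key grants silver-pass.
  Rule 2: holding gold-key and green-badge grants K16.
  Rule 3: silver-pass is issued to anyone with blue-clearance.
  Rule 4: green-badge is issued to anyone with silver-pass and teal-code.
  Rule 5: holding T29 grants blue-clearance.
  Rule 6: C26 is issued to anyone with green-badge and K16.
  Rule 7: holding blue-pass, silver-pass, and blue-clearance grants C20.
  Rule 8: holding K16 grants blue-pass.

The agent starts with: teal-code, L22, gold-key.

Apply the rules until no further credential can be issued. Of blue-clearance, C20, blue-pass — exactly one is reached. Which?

blue-pass

Holding gold-key grants silver-pass (Rule 1).
Holding silver-pass and teal-code grants green-badge (Rule 4).
Holding gold-key and green-badge grants K16 (Rule 2).
Holding K16 grants blue-pass (Rule 8).
blue-clearance would need T29 (Rule 5), but T29 is never granted. C20 would need blue-pass, silver-pass, and blue-clearance (Rule 7), but blue-clearance is never granted.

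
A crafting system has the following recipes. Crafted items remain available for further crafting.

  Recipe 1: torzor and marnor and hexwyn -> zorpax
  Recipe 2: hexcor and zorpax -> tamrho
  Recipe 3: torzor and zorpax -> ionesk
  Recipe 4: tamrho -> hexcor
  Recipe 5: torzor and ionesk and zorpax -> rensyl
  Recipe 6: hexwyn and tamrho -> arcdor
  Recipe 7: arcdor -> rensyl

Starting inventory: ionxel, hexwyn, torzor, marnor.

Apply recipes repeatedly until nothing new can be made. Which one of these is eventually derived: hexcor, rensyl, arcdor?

rensyl

torzor and marnor and hexwyn -> zorpax (Recipe 1).
torzor and zorpax -> ionesk (Recipe 3).
torzor and ionesk and zorpax -> rensyl (Recipe 5).
arcdor would need hexwyn and tamrho (Recipe 6), but tamrho is never obtained. hexcor would need tamrho (Recipe 4), but tamrho is never obtained.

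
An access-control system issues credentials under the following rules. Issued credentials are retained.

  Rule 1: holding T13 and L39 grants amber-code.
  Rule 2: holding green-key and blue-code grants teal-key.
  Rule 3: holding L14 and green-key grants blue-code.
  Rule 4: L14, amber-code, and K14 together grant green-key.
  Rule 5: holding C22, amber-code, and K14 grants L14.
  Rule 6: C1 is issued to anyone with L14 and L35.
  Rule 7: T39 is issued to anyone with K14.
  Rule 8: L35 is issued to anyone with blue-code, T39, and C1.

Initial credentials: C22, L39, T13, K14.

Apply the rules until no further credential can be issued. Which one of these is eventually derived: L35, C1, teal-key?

teal-key

Holding T13 and L39 grants amber-code (Rule 1).
Holding C22, amber-code, and K14 grants L14 (Rule 5).
Holding L14, amber-code, and K14 grants green-key (Rule 4).
Holding L14 and green-key grants blue-code (Rule 3).
Holding green-key and blue-code grants teal-key (Rule 2).
L35 would need blue-code, T39, and C1 (Rule 8), but C1 is never granted. C1 would need L14 and L35 (Rule 6), but L35 is never granted.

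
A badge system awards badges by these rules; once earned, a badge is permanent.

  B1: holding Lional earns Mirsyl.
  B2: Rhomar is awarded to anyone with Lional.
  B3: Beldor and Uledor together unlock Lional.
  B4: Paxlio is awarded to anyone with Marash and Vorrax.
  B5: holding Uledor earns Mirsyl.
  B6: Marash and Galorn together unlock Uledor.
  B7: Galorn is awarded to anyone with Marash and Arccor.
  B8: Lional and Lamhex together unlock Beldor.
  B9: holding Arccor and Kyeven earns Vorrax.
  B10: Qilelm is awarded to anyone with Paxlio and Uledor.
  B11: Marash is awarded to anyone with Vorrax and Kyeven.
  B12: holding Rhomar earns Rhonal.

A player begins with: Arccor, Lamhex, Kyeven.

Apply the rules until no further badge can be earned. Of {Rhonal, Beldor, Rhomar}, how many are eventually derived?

0

Rhonal would need Rhomar (B12), but Rhomar is never earned.
Beldor would need Lional and Lamhex (B8), but Lional is never earned.
Rhomar would need Lional (B2), but Lional is never earned.
None of the 3 are reached.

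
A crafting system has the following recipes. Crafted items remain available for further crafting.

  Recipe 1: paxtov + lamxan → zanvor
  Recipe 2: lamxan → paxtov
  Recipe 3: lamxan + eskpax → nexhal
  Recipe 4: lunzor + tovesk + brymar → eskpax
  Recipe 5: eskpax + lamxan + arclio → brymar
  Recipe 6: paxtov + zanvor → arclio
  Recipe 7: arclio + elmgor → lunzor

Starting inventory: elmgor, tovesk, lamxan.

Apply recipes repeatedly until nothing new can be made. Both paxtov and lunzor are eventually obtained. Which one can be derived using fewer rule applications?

paxtov

paxtov: Using Recipe 2, lamxan makes paxtov. [1 rule application]
lunzor: Using Recipe 2, lamxan makes paxtov. Using Recipe 1, paxtov and lamxan make zanvor. paxtov + zanvor → arclio (Recipe 6). arclio + elmgor → lunzor (Recipe 7). [4 rule applications]
paxtov needs fewer.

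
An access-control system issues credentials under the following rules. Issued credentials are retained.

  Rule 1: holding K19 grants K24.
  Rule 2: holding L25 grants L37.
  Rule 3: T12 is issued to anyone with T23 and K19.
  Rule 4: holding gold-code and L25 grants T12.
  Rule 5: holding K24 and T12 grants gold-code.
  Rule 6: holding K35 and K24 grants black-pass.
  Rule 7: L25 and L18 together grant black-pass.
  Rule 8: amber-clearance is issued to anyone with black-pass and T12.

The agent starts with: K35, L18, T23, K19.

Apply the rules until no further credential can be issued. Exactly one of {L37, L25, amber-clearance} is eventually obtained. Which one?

Holding T23 and K19 grants T12 (Rule 3).
Holding K19 grants K24 (Rule 1).
Holding K35 and K24 grants black-pass (Rule 6).
Holding black-pass and T12 grants amber-clearance (Rule 8).
L37 would need L25 (Rule 2), but L25 is never granted. No rule produces L25, and it is not given.

amber-clearance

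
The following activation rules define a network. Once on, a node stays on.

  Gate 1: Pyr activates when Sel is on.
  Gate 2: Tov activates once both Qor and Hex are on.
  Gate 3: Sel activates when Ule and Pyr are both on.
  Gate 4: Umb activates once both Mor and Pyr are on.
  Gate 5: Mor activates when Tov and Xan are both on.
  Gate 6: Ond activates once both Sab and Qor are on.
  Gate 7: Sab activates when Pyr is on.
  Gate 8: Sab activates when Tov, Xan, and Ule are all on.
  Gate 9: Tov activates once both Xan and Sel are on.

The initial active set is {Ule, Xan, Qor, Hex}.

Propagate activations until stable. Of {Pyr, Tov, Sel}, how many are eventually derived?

1

Qor and Hex are on, so Tov activates (Gate 2).
Pyr would need Sel (Gate 1), but Sel never turns on.
Tov: reached.
Sel would need Ule and Pyr (Gate 3), but Pyr never turns on.
Reached: Tov — 1 of the 3.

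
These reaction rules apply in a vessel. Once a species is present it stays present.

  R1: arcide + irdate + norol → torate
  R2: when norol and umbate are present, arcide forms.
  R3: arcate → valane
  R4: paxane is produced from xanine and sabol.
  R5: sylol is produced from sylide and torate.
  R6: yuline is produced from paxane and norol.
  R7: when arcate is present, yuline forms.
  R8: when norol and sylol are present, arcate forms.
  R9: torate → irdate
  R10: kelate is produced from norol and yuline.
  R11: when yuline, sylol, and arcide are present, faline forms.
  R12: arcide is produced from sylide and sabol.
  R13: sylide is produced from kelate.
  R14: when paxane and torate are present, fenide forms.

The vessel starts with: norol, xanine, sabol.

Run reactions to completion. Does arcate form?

arcate would need norol and sylol (R8), but sylol never forms.

No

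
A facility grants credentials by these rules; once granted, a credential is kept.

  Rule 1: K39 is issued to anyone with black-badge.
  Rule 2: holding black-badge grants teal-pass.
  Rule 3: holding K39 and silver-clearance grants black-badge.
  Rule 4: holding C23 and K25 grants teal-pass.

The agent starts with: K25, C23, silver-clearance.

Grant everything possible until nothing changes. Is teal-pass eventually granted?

Holding C23 and K25 grants teal-pass (Rule 4).

Yes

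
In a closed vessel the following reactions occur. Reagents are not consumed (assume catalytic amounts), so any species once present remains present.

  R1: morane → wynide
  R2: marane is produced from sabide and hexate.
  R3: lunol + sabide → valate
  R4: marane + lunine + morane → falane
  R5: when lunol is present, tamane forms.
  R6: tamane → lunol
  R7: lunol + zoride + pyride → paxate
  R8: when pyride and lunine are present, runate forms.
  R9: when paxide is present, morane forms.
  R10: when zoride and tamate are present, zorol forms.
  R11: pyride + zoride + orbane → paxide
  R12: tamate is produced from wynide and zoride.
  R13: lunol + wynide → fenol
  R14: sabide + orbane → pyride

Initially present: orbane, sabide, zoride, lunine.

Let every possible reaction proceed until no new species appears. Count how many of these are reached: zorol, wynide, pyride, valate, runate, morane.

sabide and orbane present → pyride forms (R14).
pyride and lunine present → runate forms (R8).
pyride, zoride, and orbane present → paxide forms (R11).
paxide present → morane forms (R9).
morane present → wynide forms (R1).
wynide and zoride present → tamate forms (R12).
zoride and tamate present → zorol forms (R10).
zorol: reached.
wynide: reached.
pyride: reached.
valate would need lunol and sabide (R3), but lunol never forms.
runate: reached.
morane: reached.
Reached: zorol, wynide, pyride, runate, and morane — 5 of the 6.

5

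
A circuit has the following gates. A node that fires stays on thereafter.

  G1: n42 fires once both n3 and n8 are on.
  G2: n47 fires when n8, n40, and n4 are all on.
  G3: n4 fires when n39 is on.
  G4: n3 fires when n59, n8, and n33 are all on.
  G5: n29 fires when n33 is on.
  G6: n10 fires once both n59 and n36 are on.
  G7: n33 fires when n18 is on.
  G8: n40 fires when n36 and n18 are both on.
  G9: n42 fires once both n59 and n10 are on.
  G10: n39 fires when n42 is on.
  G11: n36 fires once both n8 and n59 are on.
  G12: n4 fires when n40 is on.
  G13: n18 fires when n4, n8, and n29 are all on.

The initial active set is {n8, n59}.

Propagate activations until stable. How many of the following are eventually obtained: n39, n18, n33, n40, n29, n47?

G11: n8 and n59 on → n36 on.
n59 and n36 are on, so n10 fires (G6).
n59 and n10 are on, so n42 fires (G9).
G10: n42 on → n39 on.
n39: reached.
n18 would need n4, n8, and n29 (G13), but n29 never turns on.
n33 would need n18 (G7), but n18 never turns on.
n40 would need n36 and n18 (G8), but n18 never turns on.
n29 would need n33 (G5), but n33 never turns on.
n47 would need n8, n40, and n4 (G2), but n40 never turns on.
Reached: n39 — 1 of the 6.

1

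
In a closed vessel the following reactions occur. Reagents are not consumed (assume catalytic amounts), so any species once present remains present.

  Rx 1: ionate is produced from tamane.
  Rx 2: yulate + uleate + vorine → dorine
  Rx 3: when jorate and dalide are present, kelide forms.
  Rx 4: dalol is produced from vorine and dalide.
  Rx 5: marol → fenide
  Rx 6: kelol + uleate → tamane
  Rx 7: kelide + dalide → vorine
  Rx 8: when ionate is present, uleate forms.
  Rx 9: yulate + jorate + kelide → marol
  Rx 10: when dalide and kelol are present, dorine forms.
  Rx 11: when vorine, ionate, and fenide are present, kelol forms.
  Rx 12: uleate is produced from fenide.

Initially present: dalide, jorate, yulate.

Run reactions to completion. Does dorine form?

Yes

jorate and dalide present → kelide forms (Rx 3).
yulate, jorate, and kelide present → marol forms (Rx 9).
kelide and dalide present → vorine forms (Rx 7).
marol present → fenide forms (Rx 5).
fenide present → uleate forms (Rx 12).
yulate, uleate, and vorine present → dorine forms (Rx 2).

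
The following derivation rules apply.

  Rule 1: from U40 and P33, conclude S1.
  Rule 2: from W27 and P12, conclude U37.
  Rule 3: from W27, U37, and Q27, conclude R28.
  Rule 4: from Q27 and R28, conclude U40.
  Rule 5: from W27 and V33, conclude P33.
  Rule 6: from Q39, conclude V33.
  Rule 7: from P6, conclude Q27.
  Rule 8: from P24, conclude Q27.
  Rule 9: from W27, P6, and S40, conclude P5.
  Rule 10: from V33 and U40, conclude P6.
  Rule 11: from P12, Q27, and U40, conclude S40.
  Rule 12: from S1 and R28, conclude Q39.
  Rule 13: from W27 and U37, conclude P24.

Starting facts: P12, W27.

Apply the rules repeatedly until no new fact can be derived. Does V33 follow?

No

V33 would need Q39 (Rule 6), but Q39 is never established.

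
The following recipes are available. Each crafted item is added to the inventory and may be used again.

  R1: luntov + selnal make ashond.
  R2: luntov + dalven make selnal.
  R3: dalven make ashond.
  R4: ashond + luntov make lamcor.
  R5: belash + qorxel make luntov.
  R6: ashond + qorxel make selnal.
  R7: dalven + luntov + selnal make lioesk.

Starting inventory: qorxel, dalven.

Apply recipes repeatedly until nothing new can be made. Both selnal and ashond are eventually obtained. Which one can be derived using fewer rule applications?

ashond

ashond: Using R3, dalven makes ashond. [1 rule application]
selnal: Using R3, dalven makes ashond. Using R6, ashond and qorxel make selnal. [2 rule applications]
ashond needs fewer.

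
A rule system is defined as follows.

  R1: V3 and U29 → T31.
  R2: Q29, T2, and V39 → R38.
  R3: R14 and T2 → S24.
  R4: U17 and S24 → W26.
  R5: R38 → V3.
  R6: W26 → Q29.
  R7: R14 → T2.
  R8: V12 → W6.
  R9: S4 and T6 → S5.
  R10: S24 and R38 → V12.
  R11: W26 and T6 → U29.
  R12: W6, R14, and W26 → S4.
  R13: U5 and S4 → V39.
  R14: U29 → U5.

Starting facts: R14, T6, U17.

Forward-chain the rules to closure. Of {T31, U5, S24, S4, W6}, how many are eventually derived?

R14 holds, so T2 follows (R7).
R14 and T2 hold, so S24 follows (R3).
U17 and S24 hold, so W26 follows (R4).
W26 and T6 hold, so U29 follows (R11).
U29 holds, so U5 follows (R14).
T31 would need V3 and U29 (R1), but V3 is never established.
U5: reached.
S24: reached.
S4 would need W6, R14, and W26 (R12), but W6 is never established.
W6 would need V12 (R8), but V12 is never established.
Reached: U5 and S24 — 2 of the 5.

2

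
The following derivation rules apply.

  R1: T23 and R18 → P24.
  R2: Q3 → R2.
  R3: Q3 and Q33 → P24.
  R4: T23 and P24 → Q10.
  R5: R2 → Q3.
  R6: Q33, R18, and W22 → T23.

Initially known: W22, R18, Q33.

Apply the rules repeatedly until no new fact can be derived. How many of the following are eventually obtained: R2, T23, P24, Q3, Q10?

From Q33, R18, and W22, R6 gives T23.
From T23 and R18, R1 gives P24.
T23 and P24 hold, so Q10 follows (R4).
R2 would need Q3 (R2), but Q3 is never established.
T23: reached.
P24: reached.
Q3 would need R2 (R5), but R2 is never established.
Q10: reached.
Reached: T23, P24, and Q10 — 3 of the 5.

3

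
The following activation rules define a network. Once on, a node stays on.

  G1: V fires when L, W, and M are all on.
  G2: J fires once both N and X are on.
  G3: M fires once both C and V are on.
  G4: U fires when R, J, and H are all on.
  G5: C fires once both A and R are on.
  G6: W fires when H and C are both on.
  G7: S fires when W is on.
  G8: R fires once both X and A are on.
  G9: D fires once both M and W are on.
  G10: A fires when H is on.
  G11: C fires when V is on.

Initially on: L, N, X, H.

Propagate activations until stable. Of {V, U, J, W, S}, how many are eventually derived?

H is on, so A fires (G10).
N and X are on, so J fires (G2).
X and A are on, so R fires (G8).
A and R are on, so C fires (G5).
G4: R, J, and H on → U on.
G6: H and C on → W on.
W is on, so S fires (G7).
V would need L, W, and M (G1), but M never turns on.
U: reached.
J: reached.
W: reached.
S: reached.
Reached: U, J, W, and S — 4 of the 5.

4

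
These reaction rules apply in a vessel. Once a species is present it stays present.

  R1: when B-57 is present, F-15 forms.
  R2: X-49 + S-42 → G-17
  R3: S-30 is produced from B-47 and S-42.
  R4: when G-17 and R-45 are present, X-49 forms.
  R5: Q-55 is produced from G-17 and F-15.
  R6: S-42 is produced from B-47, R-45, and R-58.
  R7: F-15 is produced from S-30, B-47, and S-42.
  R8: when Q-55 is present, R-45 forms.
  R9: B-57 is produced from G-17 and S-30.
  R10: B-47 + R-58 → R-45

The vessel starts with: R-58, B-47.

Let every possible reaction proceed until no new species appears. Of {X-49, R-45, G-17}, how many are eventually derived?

B-47 and R-58 present → R-45 forms (R10).
X-49 would need G-17 and R-45 (R4), but G-17 never forms.
R-45: reached.
G-17 would need X-49 and S-42 (R2), but X-49 never forms.
Reached: R-45 — 1 of the 3.

1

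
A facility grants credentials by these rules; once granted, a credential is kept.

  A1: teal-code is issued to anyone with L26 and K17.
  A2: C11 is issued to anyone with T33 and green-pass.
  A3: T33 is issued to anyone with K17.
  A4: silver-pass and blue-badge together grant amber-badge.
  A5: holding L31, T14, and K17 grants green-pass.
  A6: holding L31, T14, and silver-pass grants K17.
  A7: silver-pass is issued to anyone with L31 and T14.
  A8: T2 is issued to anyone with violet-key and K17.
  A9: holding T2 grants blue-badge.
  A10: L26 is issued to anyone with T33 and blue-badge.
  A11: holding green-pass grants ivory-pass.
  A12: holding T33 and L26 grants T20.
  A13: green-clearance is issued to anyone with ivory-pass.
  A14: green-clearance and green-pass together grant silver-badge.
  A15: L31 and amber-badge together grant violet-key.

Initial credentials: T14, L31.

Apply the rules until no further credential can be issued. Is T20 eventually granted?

No

T20 would need T33 and L26 (A12), but L26 is never granted.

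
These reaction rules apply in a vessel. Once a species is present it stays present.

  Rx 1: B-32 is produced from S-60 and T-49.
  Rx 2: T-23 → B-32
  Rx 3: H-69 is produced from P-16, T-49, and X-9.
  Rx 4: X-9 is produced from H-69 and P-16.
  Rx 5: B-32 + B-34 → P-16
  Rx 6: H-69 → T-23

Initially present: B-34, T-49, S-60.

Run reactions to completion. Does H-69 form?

No

H-69 would need P-16, T-49, and X-9 (Rx 3), but X-9 never forms.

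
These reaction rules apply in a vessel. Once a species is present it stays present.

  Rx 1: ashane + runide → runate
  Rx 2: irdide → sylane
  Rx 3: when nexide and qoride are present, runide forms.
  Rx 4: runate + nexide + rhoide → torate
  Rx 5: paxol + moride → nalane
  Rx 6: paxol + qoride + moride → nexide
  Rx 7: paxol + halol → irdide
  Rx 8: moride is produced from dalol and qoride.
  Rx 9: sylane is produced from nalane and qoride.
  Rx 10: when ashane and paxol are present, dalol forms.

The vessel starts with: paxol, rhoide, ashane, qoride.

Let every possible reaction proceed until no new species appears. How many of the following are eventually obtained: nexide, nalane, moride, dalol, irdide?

ashane and paxol present → dalol forms (Rx 10).
dalol and qoride present → moride forms (Rx 8).
paxol, qoride, and moride present → nexide forms (Rx 6).
paxol and moride present → nalane forms (Rx 5).
nexide: reached.
nalane: reached.
moride: reached.
dalol: reached.
irdide would need paxol and halol (Rx 7), but halol never forms.
Reached: nexide, nalane, moride, and dalol — 4 of the 5.

4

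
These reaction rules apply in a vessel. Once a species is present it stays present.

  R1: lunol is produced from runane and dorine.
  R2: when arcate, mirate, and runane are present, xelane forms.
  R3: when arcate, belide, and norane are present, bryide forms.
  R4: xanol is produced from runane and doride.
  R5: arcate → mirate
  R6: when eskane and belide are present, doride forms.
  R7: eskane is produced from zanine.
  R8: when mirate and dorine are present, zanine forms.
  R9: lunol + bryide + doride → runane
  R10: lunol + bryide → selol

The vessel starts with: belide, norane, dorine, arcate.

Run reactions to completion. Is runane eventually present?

No

runane would need lunol, bryide, and doride (R9), but lunol never forms.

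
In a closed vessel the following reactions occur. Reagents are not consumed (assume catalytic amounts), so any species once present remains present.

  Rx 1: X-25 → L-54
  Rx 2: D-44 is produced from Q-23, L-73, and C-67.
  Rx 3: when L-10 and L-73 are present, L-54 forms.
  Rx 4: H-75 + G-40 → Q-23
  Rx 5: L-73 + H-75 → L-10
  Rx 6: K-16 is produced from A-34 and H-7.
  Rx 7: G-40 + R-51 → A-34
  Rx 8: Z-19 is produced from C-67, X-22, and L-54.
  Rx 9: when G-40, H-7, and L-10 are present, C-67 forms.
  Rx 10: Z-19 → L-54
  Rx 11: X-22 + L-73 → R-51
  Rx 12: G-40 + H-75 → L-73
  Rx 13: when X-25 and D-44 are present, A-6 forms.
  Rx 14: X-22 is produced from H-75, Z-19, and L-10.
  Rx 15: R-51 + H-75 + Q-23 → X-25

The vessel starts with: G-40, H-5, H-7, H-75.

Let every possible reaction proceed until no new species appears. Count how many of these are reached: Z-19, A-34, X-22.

Z-19 would need C-67, X-22, and L-54 (Rx 8), but X-22 never forms.
A-34 would need G-40 and R-51 (Rx 7), but R-51 never forms.
X-22 would need H-75, Z-19, and L-10 (Rx 14), but Z-19 never forms.
None of the 3 are reached.

0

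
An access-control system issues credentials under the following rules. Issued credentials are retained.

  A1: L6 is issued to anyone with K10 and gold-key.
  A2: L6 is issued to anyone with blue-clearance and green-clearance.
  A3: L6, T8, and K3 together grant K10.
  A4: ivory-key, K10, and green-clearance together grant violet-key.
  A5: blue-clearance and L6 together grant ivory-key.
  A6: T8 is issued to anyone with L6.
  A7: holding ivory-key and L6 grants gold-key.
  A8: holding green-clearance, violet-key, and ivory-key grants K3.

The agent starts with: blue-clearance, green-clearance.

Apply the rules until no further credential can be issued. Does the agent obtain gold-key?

Yes

Holding blue-clearance and green-clearance grants L6 (A2).
Holding blue-clearance and L6 grants ivory-key (A5).
Holding ivory-key and L6 grants gold-key (A7).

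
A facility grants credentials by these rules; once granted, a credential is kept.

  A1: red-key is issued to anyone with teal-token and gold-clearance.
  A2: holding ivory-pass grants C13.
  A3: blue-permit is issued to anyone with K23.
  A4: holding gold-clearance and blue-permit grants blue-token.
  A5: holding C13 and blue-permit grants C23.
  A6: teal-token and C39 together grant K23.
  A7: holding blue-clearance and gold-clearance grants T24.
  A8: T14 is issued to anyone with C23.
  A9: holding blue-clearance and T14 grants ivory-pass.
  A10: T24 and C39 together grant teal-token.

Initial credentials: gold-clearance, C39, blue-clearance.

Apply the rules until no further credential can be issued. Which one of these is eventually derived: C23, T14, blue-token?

blue-token

Holding blue-clearance and gold-clearance grants T24 (A7).
Holding T24 and C39 grants teal-token (A10).
Holding teal-token and C39 grants K23 (A6).
Holding K23 grants blue-permit (A3).
Holding gold-clearance and blue-permit grants blue-token (A4).
T14 would need C23 (A8), but C23 is never granted. C23 would need C13 and blue-permit (A5), but C13 is never granted.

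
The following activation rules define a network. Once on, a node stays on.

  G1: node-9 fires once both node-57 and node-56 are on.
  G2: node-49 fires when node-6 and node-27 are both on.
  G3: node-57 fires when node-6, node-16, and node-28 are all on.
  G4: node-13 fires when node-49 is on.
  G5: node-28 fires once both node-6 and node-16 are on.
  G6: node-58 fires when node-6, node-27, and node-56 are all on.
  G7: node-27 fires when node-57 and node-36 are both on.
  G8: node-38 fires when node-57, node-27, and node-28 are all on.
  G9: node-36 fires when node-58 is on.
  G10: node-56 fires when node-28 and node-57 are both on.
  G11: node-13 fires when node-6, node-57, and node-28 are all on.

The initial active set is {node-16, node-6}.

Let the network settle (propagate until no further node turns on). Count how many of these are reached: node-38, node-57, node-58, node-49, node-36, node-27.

1

node-6 and node-16 are on, so node-28 fires (G5).
node-6, node-16, and node-28 are on, so node-57 fires (G3).
node-38 would need node-57, node-27, and node-28 (G8), but node-27 never turns on.
node-57: reached.
node-58 would need node-6, node-27, and node-56 (G6), but node-27 never turns on.
node-49 would need node-6 and node-27 (G2), but node-27 never turns on.
node-36 would need node-58 (G9), but node-58 never turns on.
node-27 would need node-57 and node-36 (G7), but node-36 never turns on.
Reached: node-57 — 1 of the 6.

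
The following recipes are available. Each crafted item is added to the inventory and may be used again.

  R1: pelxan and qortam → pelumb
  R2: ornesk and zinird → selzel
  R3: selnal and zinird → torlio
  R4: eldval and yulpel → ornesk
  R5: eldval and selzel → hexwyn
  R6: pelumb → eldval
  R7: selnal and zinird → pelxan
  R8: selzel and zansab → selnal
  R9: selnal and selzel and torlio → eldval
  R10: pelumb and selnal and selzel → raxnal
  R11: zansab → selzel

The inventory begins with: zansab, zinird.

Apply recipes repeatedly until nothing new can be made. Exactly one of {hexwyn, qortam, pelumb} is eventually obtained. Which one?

Using R11, zansab makes selzel.
Using R8, selzel and zansab make selnal.
Using R3, selnal and zinird make torlio.
Using R9, selnal, selzel, and torlio make eldval.
eldval and selzel → hexwyn (R5).
pelumb would need pelxan and qortam (R1), but qortam is never obtained. No rule produces qortam, and it is not given.

hexwyn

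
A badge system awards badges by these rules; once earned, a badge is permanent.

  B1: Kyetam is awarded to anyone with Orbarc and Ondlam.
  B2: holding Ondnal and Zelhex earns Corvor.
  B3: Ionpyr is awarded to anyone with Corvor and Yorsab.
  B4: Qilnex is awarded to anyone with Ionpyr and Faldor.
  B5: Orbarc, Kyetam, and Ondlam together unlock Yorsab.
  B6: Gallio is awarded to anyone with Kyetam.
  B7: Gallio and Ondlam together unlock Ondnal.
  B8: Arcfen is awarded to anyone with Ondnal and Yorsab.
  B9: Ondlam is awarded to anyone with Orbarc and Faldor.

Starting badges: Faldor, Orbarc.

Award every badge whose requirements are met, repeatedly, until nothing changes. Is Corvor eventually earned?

No

Corvor would need Ondnal and Zelhex (B2), but Zelhex is never earned.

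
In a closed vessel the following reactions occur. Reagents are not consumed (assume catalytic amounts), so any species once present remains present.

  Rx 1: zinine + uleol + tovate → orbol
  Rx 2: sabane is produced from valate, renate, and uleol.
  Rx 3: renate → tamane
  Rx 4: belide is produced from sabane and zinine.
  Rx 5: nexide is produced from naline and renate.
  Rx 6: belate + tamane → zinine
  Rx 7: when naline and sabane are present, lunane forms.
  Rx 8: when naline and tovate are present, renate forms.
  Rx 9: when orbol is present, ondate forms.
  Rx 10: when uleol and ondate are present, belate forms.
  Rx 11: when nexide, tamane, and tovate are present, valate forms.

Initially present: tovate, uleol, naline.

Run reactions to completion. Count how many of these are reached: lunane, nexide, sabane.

naline and tovate present → renate forms (Rx 8).
renate present → tamane forms (Rx 3).
naline and renate present → nexide forms (Rx 5).
nexide, tamane, and tovate present → valate forms (Rx 11).
valate, renate, and uleol present → sabane forms (Rx 2).
naline and sabane present → lunane forms (Rx 7).
lunane: reached.
nexide: reached.
sabane: reached.
All 3 are reached.

3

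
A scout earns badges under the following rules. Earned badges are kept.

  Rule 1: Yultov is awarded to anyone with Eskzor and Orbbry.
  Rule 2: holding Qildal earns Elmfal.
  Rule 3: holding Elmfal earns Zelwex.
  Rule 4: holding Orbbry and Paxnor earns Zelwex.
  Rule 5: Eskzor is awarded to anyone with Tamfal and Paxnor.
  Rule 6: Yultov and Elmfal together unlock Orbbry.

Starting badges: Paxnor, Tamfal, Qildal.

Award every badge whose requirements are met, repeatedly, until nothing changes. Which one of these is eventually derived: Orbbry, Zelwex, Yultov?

With Qildal, Elmfal is earned (Rule 2).
With Elmfal, Zelwex is earned (Rule 3).
Yultov would need Eskzor and Orbbry (Rule 1), but Orbbry is never earned. Orbbry would need Yultov and Elmfal (Rule 6), but Yultov is never earned.

Zelwex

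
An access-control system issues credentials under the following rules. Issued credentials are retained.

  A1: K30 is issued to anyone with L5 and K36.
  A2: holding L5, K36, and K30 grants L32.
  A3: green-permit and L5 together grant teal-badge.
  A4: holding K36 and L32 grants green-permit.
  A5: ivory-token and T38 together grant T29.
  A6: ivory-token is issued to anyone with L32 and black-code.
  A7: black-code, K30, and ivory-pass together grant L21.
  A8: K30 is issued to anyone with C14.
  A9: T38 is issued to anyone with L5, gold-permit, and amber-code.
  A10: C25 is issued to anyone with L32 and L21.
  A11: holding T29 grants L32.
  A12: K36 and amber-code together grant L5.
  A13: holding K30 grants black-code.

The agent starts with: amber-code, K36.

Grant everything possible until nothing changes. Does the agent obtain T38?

No

T38 would need L5, gold-permit, and amber-code (A9), but gold-permit is never granted.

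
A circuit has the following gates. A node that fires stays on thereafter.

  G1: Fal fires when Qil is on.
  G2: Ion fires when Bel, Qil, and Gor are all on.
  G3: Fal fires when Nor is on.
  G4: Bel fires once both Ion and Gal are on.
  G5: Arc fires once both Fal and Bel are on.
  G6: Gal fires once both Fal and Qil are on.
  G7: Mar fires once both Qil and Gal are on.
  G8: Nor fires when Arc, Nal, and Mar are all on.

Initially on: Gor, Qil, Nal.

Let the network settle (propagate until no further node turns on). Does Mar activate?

Yes

Qil is on, so Fal fires (G1).
G6: Fal and Qil on → Gal on.
G7: Qil and Gal on → Mar on.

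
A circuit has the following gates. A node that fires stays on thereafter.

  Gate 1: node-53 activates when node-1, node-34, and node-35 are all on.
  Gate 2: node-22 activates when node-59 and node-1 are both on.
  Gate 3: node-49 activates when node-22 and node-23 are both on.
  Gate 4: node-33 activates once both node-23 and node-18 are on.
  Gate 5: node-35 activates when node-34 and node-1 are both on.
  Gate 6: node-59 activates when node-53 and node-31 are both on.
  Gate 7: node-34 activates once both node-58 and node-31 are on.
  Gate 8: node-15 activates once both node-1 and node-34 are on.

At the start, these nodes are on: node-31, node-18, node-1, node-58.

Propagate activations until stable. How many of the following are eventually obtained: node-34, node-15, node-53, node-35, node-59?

Gate 7: node-58 and node-31 on → node-34 on.
Gate 5: node-34 and node-1 on → node-35 on.
node-1 and node-34 are on, so node-15 activates (Gate 8).
node-1, node-34, and node-35 are on, so node-53 activates (Gate 1).
node-53 and node-31 are on, so node-59 activates (Gate 6).
node-34: reached.
node-15: reached.
node-53: reached.
node-35: reached.
node-59: reached.
All 5 are reached.

5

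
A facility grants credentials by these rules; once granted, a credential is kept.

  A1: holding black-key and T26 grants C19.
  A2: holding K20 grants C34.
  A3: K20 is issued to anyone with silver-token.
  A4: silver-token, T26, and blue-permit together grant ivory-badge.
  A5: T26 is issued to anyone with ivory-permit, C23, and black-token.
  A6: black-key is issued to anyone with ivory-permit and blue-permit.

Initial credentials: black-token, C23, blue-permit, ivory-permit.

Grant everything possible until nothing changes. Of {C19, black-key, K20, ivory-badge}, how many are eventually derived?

2

Holding ivory-permit, C23, and black-token grants T26 (A5).
Holding ivory-permit and blue-permit grants black-key (A6).
Holding black-key and T26 grants C19 (A1).
C19: reached.
black-key: reached.
K20 would need silver-token (A3), but silver-token is never granted.
ivory-badge would need silver-token, T26, and blue-permit (A4), but silver-token is never granted.
Reached: C19 and black-key — 2 of the 4.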